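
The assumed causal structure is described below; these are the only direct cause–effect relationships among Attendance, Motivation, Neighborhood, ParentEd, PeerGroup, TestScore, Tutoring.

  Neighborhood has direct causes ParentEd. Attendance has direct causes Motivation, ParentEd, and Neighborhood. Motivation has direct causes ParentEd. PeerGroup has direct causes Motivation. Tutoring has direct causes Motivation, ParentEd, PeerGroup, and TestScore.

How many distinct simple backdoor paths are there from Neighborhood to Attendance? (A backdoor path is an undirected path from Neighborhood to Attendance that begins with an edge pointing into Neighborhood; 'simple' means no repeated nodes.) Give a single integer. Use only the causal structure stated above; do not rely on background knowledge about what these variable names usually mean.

4

A backdoor path from Neighborhood to Attendance is any simple undirected path whose first edge points into Neighborhood (i.e. leaves Neighborhood via a parent).
Parents of Neighborhood: {ParentEd}.
Enumerating:
  P1: Neighborhood <- ParentEd -> Motivation -> Attendance
  P2: Neighborhood <- ParentEd -> Tutoring <- Motivation -> Attendance
  P3: Neighborhood <- ParentEd -> Tutoring <- PeerGroup <- Motivation -> Attendance
  P4: Neighborhood <- ParentEd -> Attendance
That exhausts the simple backdoor paths. Count: 4.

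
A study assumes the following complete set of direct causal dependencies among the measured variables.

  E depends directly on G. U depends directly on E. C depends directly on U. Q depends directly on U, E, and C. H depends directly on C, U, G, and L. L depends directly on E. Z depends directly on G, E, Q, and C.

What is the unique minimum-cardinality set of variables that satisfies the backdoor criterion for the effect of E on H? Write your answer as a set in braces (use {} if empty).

{G}

Variables eligible for adjustment (non-descendants of E, excluding E and H): {G}.
Backdoor paths from E to H:
  P1: E <- G -> Z <- C <- U -> H
  P2: E <- G -> Z <- C -> Q <- U -> H
  P3: E <- G -> Z <- C -> H
  P4: E <- G -> Z <- Q <- U -> C -> H
  P5: E <- G -> Z <- Q <- U -> H
  P6: E <- G -> Z <- Q <- C <- U -> H
  P7: E <- G -> Z <- Q <- C -> H
  P8: E <- G -> H
The empty set is not sufficient: P8 (E <- G -> H) has no collider blocking it and no conditioned non-collider, so it is open.
Try {G}:
  P1: blocked at fork node G ∈ conditioning set.
  P2: blocked at fork node G ∈ conditioning set.
  P3: blocked at fork node G ∈ conditioning set.
  P4: blocked at fork node G ∈ conditioning set.
  P5: blocked at fork node G ∈ conditioning set.
  P6: blocked at fork node G ∈ conditioning set.
  P7: blocked at fork node G ∈ conditioning set.
  P8: blocked at fork node G ∈ conditioning set.
{G} contains no descendant of E and blocks every backdoor path.
{G} is the unique smallest valid adjustment set.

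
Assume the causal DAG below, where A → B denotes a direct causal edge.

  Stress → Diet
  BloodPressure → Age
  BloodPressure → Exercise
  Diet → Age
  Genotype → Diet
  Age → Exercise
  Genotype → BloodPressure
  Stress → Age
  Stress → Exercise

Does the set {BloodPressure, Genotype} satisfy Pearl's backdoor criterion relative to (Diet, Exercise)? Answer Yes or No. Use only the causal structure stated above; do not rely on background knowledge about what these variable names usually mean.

No

Backdoor paths from Diet to Exercise (paths whose first edge points into Diet):
  P1: Diet <- Stress -> Age <- BloodPressure -> Exercise
  P2: Diet <- Stress -> Age -> Exercise
  P3: Diet <- Stress -> Exercise
  P4: Diet <- Genotype -> BloodPressure -> Age <- Stress -> Exercise
  P5: Diet <- Genotype -> BloodPressure -> Age -> Exercise
  P6: Diet <- Genotype -> BloodPressure -> Exercise
Condition 1 (no descendant of Diet in the set): holds — descendants of Diet are {Age, Exercise}; none are in {BloodPressure, Genotype}.
Condition 2 (every backdoor path blocked by {BloodPressure, Genotype}):
  P1: blocked at collider Age (neither it nor any descendant is in the conditioning set).
  P2: open — no interior node is in the conditioning set.
  P3: open — no interior node is in the conditioning set.
  P4: blocked at fork node Genotype ∈ conditioning set.
  P5: blocked at fork node Genotype ∈ conditioning set.
  P6: blocked at fork node Genotype ∈ conditioning set.
{BloodPressure, Genotype} does not satisfy the backdoor criterion.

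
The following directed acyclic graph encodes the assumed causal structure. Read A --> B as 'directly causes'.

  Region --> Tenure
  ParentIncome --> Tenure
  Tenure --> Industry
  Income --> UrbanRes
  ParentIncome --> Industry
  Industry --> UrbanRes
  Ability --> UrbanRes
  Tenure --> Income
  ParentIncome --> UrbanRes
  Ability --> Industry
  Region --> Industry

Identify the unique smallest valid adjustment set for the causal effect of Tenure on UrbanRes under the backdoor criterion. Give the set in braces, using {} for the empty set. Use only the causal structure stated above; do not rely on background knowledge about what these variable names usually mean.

Variables eligible for adjustment (non-descendants of Tenure, excluding Tenure and UrbanRes): {Ability, ParentIncome, Region}.
Backdoor paths from Tenure to UrbanRes:
  P1: Tenure <- ParentIncome -> Industry <- Ability -> UrbanRes
  P2: Tenure <- ParentIncome -> Industry -> UrbanRes
  P3: Tenure <- ParentIncome -> UrbanRes
  P4: Tenure <- Region -> Industry <- Ability -> UrbanRes
  P5: Tenure <- Region -> Industry <- ParentIncome -> UrbanRes
  P6: Tenure <- Region -> Industry -> UrbanRes
The empty set is not sufficient: P2 (Tenure <- ParentIncome -> Industry -> UrbanRes) has no collider blocking it and no conditioned non-collider, so it is open.
Try {ParentIncome, Region}:
  P1: blocked at fork node ParentIncome ∈ conditioning set.
  P2: blocked at fork node ParentIncome ∈ conditioning set.
  P3: blocked at fork node ParentIncome ∈ conditioning set.
  P4: blocked at fork node Region ∈ conditioning set.
  P5: blocked at fork node Region ∈ conditioning set.
  P6: blocked at fork node Region ∈ conditioning set.
{ParentIncome, Region} contains no descendant of Tenure and blocks every backdoor path.
Every element of {ParentIncome, Region} is needed (dropping ParentIncome leaves P2 open; dropping Region leaves P6 open), so no proper subset is valid.
Among all size-2 subsets of the eligible variables, only {ParentIncome, Region} blocks every backdoor path, so it is the unique smallest valid adjustment set.

{ParentIncome, Region}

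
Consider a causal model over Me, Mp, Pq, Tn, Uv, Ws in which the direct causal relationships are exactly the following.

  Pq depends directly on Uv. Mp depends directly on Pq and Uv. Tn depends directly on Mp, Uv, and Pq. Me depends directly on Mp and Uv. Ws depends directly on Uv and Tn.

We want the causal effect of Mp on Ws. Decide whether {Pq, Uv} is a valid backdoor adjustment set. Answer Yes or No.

Backdoor paths from Mp to Ws (paths whose first edge points into Mp):
  P1: Mp <- Uv -> Pq -> Tn -> Ws
  P2: Mp <- Uv -> Tn -> Ws
  P3: Mp <- Uv -> Ws
  P4: Mp <- Pq <- Uv -> Tn -> Ws
  P5: Mp <- Pq <- Uv -> Ws
  P6: Mp <- Pq -> Tn <- Uv -> Ws
  P7: Mp <- Pq -> Tn -> Ws
Condition 1 (no descendant of Mp in the set): holds — descendants of Mp are {Me, Tn, Ws}; none are in {Pq, Uv}.
Condition 2 (every backdoor path blocked by {Pq, Uv}):
  P1: blocked at fork node Uv ∈ conditioning set.
  P2: blocked at fork node Uv ∈ conditioning set.
  P3: blocked at fork node Uv ∈ conditioning set.
  P4: blocked at chain node Pq ∈ conditioning set.
  P5: blocked at chain node Pq ∈ conditioning set.
  P6: blocked at fork node Pq ∈ conditioning set.
  P7: blocked at fork node Pq ∈ conditioning set.
{Pq, Uv} satisfies the backdoor criterion.

Yes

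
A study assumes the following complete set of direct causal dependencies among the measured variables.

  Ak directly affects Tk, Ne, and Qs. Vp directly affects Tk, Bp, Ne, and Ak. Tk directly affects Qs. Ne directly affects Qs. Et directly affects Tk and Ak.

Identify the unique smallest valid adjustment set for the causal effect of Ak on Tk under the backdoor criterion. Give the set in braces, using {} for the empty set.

Variables eligible for adjustment (non-descendants of Ak, excluding Ak and Tk): {Bp, Et, Vp}.
Backdoor paths from Ak to Tk:
  P1: Ak <- Vp -> Tk
  P2: Ak <- Vp -> Ne -> Qs <- Tk
  P3: Ak <- Et -> Tk
The empty set is not sufficient: P1 (Ak <- Vp -> Tk) has no collider blocking it and no conditioned non-collider, so it is open.
Try {Et, Vp}:
  P1: blocked at fork node Vp ∈ conditioning set.
  P2: blocked at fork node Vp ∈ conditioning set.
  P3: blocked at fork node Et ∈ conditioning set.
{Et, Vp} contains no descendant of Ak and blocks every backdoor path.
Every element of {Et, Vp} is needed (dropping Et leaves P3 open; dropping Vp leaves P1 open), so no proper subset is valid.
Among all size-2 subsets of the eligible variables, only {Et, Vp} blocks every backdoor path, so it is the unique smallest valid adjustment set.

{Et, Vp}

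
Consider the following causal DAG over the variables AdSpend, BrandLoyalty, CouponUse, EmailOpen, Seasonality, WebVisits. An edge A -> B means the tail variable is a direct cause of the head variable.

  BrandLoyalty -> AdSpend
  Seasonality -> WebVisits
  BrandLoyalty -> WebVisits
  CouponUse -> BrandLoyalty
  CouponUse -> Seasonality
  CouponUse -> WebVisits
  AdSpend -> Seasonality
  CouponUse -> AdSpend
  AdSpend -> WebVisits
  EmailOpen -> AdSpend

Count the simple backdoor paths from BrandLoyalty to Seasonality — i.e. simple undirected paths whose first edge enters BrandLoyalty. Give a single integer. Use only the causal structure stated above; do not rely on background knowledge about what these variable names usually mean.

A backdoor path from BrandLoyalty to Seasonality is any simple undirected path whose first edge points into BrandLoyalty (i.e. leaves BrandLoyalty via a parent).
Parents of BrandLoyalty: {CouponUse}.
Enumerating:
  P1: BrandLoyalty <- CouponUse -> AdSpend -> Seasonality
  P2: BrandLoyalty <- CouponUse -> AdSpend -> WebVisits <- Seasonality
  P3: BrandLoyalty <- CouponUse -> Seasonality
  P4: BrandLoyalty <- CouponUse -> WebVisits <- AdSpend -> Seasonality
  P5: BrandLoyalty <- CouponUse -> WebVisits <- Seasonality
That exhausts the simple backdoor paths. Count: 5.

5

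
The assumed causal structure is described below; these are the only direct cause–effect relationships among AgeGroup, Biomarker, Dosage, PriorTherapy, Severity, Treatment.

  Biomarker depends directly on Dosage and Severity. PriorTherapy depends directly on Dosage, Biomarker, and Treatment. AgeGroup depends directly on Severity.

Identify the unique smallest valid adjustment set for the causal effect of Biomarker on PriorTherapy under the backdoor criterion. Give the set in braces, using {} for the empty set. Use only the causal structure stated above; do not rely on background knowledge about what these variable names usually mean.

Variables eligible for adjustment (non-descendants of Biomarker, excluding Biomarker and PriorTherapy): {AgeGroup, Dosage, Severity, Treatment}.
Backdoor paths from Biomarker to PriorTherapy:
  P1: Biomarker <- Dosage -> PriorTherapy
The empty set is not sufficient: P1 (Biomarker <- Dosage -> PriorTherapy) has no collider blocking it and no conditioned non-collider, so it is open.
Try {Dosage}:
  P1: blocked at fork node Dosage ∈ conditioning set.
{Dosage} contains no descendant of Biomarker and blocks every backdoor path.
No other singleton works — e.g. {Severity} leaves P1 open — so {Dosage} is the unique smallest valid adjustment set.

{Dosage}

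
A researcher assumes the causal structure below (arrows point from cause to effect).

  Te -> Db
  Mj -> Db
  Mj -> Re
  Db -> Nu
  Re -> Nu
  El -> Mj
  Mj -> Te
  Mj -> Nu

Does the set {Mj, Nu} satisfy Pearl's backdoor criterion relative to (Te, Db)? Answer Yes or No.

No

Backdoor paths from Te to Db (paths whose first edge points into Te):
  P1: Te <- Mj -> Re -> Nu <- Db
  P2: Te <- Mj -> Db
  P3: Te <- Mj -> Nu <- Db
Condition 1 (no descendant of Te in the set): FAILS — Nu is a descendant of Te.
Condition 2 (every backdoor path blocked by {Mj, Nu}):
  P1: blocked at fork node Mj ∈ conditioning set.
  P2: blocked at fork node Mj ∈ conditioning set.
  P3: blocked at fork node Mj ∈ conditioning set.
{Mj, Nu} does not satisfy the backdoor criterion.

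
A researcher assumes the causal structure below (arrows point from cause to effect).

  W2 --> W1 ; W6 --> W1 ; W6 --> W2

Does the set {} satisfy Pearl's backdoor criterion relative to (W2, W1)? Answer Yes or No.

No

Backdoor paths from W2 to W1 (paths whose first edge points into W2):
  P1: W2 <- W6 -> W1
Condition 1 (no descendant of W2 in the set): holds — descendants of W2 are {W1}; none are in {}.
Condition 2 (every backdoor path blocked by {}):
  P1: open — no interior node is in the conditioning set.
{} does not satisfy the backdoor criterion.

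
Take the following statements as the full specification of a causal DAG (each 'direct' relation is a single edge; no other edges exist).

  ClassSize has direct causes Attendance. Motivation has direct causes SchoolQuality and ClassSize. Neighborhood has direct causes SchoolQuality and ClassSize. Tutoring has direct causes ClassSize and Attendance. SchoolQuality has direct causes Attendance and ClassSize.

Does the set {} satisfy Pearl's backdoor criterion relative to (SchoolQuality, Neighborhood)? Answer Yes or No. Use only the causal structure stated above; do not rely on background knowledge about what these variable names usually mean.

No

Backdoor paths from SchoolQuality to Neighborhood (paths whose first edge points into SchoolQuality):
  P1: SchoolQuality <- Attendance -> ClassSize -> Neighborhood
  P2: SchoolQuality <- Attendance -> Tutoring <- ClassSize -> Neighborhood
  P3: SchoolQuality <- ClassSize -> Neighborhood
Condition 1 (no descendant of SchoolQuality in the set): holds — descendants of SchoolQuality are {Motivation, Neighborhood}; none are in {}.
Condition 2 (every backdoor path blocked by {}):
  P1: open — no interior node is in the conditioning set.
  P2: blocked at collider Tutoring (neither it nor any descendant is in the conditioning set).
  P3: open — no interior node is in the conditioning set.
{} does not satisfy the backdoor criterion.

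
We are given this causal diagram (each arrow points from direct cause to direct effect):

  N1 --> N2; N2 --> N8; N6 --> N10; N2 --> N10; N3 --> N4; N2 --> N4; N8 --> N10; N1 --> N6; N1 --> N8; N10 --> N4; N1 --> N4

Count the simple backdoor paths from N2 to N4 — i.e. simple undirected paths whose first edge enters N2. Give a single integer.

3

A backdoor path from N2 to N4 is any simple undirected path whose first edge points into N2 (i.e. leaves N2 via a parent).
Parents of N2: {N1}.
Enumerating:
  P1: N2 <- N1 -> N8 -> N10 -> N4
  P2: N2 <- N1 -> N6 -> N10 -> N4
  P3: N2 <- N1 -> N4
That exhausts the simple backdoor paths. Count: 3.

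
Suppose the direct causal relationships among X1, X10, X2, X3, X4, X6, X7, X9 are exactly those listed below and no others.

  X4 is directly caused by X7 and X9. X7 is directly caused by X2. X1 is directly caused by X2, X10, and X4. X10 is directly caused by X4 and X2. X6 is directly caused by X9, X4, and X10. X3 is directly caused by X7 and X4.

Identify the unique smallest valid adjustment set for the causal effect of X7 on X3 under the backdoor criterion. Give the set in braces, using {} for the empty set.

{}

Variables eligible for adjustment (non-descendants of X7, excluding X7 and X3): {X2, X9}.
Backdoor paths from X7 to X3:
  P1: X7 <- X2 -> X10 <- X4 -> X3
  P2: X7 <- X2 -> X10 -> X1 <- X4 -> X3
  P3: X7 <- X2 -> X10 -> X6 <- X9 -> X4 -> X3
  P4: X7 <- X2 -> X10 -> X6 <- X4 -> X3
  P5: X7 <- X2 -> X1 <- X4 -> X3
  P6: X7 <- X2 -> X1 <- X10 <- X4 -> X3
  P7: X7 <- X2 -> X1 <- X10 -> X6 <- X9 -> X4 -> X3
  P8: X7 <- X2 -> X1 <- X10 -> X6 <- X4 -> X3
Each backdoor path contains an unconditioned collider, so every path is already blocked with the empty conditioning set:
  P1: blocked at collider X10 (neither it nor any descendant is in the conditioning set).
  P2: blocked at collider X1 (neither it nor any descendant is in the conditioning set).
  P3: blocked at collider X6 (neither it nor any descendant is in the conditioning set).
  P4: blocked at collider X6 (neither it nor any descendant is in the conditioning set).
  P5: blocked at collider X1 (neither it nor any descendant is in the conditioning set).
  P6: blocked at collider X1 (neither it nor any descendant is in the conditioning set).
  P7: blocked at collider X1 (neither it nor any descendant is in the conditioning set).
  P8: blocked at collider X1 (neither it nor any descendant is in the conditioning set).
The empty set is therefore the unique smallest valid set.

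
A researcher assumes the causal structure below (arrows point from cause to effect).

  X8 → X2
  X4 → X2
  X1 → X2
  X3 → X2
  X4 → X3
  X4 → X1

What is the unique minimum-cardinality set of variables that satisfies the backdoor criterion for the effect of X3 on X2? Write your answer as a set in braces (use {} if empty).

Variables eligible for adjustment (non-descendants of X3, excluding X3 and X2): {X1, X4, X8}.
Backdoor paths from X3 to X2:
  P1: X3 <- X4 -> X1 -> X2
  P2: X3 <- X4 -> X2
The empty set is not sufficient: P1 (X3 <- X4 -> X1 -> X2) has no collider blocking it and no conditioned non-collider, so it is open.
Try {X4}:
  P1: blocked at fork node X4 ∈ conditioning set.
  P2: blocked at fork node X4 ∈ conditioning set.
{X4} contains no descendant of X3 and blocks every backdoor path.
No other singleton works — e.g. {X8} leaves P1 open — so {X4} is the unique smallest valid adjustment set.

{X4}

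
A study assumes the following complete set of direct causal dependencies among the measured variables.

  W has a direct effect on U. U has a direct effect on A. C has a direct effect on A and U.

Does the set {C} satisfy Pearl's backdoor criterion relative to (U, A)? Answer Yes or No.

Backdoor paths from U to A (paths whose first edge points into U):
  P1: U <- C -> A
Condition 1 (no descendant of U in the set): holds — descendants of U are {A}; none are in {C}.
Condition 2 (every backdoor path blocked by {C}):
  P1: blocked at fork node C ∈ conditioning set.
{C} satisfies the backdoor criterion.

Yes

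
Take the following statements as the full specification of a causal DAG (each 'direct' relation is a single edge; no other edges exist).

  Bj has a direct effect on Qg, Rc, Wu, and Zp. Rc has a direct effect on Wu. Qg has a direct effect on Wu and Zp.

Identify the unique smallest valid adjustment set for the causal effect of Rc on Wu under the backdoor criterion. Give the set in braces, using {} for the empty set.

Variables eligible for adjustment (non-descendants of Rc, excluding Rc and Wu): {Bj, Qg, Zp}.
Backdoor paths from Rc to Wu:
  P1: Rc <- Bj -> Qg -> Wu
  P2: Rc <- Bj -> Zp <- Qg -> Wu
  P3: Rc <- Bj -> Wu
The empty set is not sufficient: P1 (Rc <- Bj -> Qg -> Wu) has no collider blocking it and no conditioned non-collider, so it is open.
Try {Bj}:
  P1: blocked at fork node Bj ∈ conditioning set.
  P2: blocked at fork node Bj ∈ conditioning set.
  P3: blocked at fork node Bj ∈ conditioning set.
{Bj} contains no descendant of Rc and blocks every backdoor path.
No other singleton works — e.g. {Qg} leaves P3 open — so {Bj} is the unique smallest valid adjustment set.

{Bj}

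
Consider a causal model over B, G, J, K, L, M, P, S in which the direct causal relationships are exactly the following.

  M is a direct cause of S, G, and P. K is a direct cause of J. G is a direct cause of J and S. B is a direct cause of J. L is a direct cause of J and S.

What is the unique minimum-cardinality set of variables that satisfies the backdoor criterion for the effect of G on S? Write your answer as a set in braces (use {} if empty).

{M}

Variables eligible for adjustment (non-descendants of G, excluding G and S): {B, K, L, M, P}.
Backdoor paths from G to S:
  P1: G <- M -> S
The empty set is not sufficient: P1 (G <- M -> S) has no collider blocking it and no conditioned non-collider, so it is open.
Try {M}:
  P1: blocked at fork node M ∈ conditioning set.
{M} contains no descendant of G and blocks every backdoor path.
No other singleton works — e.g. {L} leaves P1 open — so {M} is the unique smallest valid adjustment set.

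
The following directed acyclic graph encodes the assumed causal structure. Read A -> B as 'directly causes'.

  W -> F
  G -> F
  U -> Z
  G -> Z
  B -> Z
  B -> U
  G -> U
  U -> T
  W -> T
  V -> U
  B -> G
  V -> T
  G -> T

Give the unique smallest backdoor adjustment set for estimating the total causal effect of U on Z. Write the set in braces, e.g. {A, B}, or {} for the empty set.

{B, G}

Variables eligible for adjustment (non-descendants of U, excluding U and Z): {B, F, G, V, W}.
Backdoor paths from U to Z:
  P1: U <- B -> G -> Z
  P2: U <- B -> Z
  P3: U <- V -> T <- G <- B -> Z
  P4: U <- V -> T <- G -> Z
  P5: U <- V -> T <- W -> F <- G <- B -> Z
  P6: U <- V -> T <- W -> F <- G -> Z
  P7: U <- G <- B -> Z
  P8: U <- G -> Z
The empty set is not sufficient: P1 (U <- B -> G -> Z) has no collider blocking it and no conditioned non-collider, so it is open.
Try {B, G}:
  P1: blocked at fork node B ∈ conditioning set.
  P2: blocked at fork node B ∈ conditioning set.
  P3: blocked at collider T (neither it nor any descendant is in the conditioning set).
  P4: blocked at collider T (neither it nor any descendant is in the conditioning set).
  P5: blocked at collider T (neither it nor any descendant is in the conditioning set).
  P6: blocked at collider T (neither it nor any descendant is in the conditioning set).
  P7: blocked at chain node G ∈ conditioning set.
  P8: blocked at fork node G ∈ conditioning set.
{B, G} contains no descendant of U and blocks every backdoor path.
Every element of {B, G} is needed (dropping B leaves P2 open; dropping G leaves P8 open), so no proper subset is valid.
Among all size-2 subsets of the eligible variables, only {B, G} blocks every backdoor path, so it is the unique smallest valid adjustment set.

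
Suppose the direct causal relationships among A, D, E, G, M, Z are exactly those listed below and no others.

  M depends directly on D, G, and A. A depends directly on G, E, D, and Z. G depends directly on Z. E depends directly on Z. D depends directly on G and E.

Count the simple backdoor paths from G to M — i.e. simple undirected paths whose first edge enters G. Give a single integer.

7

A backdoor path from G to M is any simple undirected path whose first edge points into G (i.e. leaves G via a parent).
Parents of G: {Z}.
Enumerating:
  P1: G <- Z -> E -> D -> A -> M
  P2: G <- Z -> E -> D -> M
  P3: G <- Z -> E -> A <- D -> M
  P4: G <- Z -> E -> A -> M
  P5: G <- Z -> A <- E -> D -> M
  P6: G <- Z -> A <- D -> M
  P7: G <- Z -> A -> M
That exhausts the simple backdoor paths. Count: 7.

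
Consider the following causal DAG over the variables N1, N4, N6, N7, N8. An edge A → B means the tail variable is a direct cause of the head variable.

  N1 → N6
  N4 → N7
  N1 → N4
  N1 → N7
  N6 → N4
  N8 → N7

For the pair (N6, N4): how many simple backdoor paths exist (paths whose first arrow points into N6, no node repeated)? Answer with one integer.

A backdoor path from N6 to N4 is any simple undirected path whose first edge points into N6 (i.e. leaves N6 via a parent).
Parents of N6: {N1}.
Enumerating:
  P1: N6 <- N1 -> N4
  P2: N6 <- N1 -> N7 <- N4
That exhausts the simple backdoor paths. Count: 2.

2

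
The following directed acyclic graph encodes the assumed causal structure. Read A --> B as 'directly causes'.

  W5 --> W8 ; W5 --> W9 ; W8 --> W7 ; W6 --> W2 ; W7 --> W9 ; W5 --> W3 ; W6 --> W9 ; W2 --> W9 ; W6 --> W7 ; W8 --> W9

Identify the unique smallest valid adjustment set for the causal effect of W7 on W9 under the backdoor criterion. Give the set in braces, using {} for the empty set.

Variables eligible for adjustment (non-descendants of W7, excluding W7 and W9): {W2, W3, W5, W6, W8}.
Backdoor paths from W7 to W9:
  P1: W7 <- W6 -> W2 -> W9
  P2: W7 <- W6 -> W9
  P3: W7 <- W8 <- W5 -> W9
  P4: W7 <- W8 -> W9
The empty set is not sufficient: P1 (W7 <- W6 -> W2 -> W9) has no collider blocking it and no conditioned non-collider, so it is open.
Try {W6, W8}:
  P1: blocked at fork node W6 ∈ conditioning set.
  P2: blocked at fork node W6 ∈ conditioning set.
  P3: blocked at chain node W8 ∈ conditioning set.
  P4: blocked at fork node W8 ∈ conditioning set.
{W6, W8} contains no descendant of W7 and blocks every backdoor path.
Every element of {W6, W8} is needed (dropping W6 leaves P1 open; dropping W8 leaves P3 open), so no proper subset is valid.
Among all size-2 subsets of the eligible variables, only {W6, W8} blocks every backdoor path, so it is the unique smallest valid adjustment set.

{W6, W8}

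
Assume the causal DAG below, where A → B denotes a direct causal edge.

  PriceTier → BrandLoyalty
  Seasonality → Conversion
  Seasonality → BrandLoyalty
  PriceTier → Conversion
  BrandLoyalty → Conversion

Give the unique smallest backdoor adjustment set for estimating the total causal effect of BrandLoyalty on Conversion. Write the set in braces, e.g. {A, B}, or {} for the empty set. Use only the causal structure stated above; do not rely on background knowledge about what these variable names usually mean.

{PriceTier, Seasonality}

Variables eligible for adjustment (non-descendants of BrandLoyalty, excluding BrandLoyalty and Conversion): {PriceTier, Seasonality}.
Backdoor paths from BrandLoyalty to Conversion:
  P1: BrandLoyalty <- Seasonality -> Conversion
  P2: BrandLoyalty <- PriceTier -> Conversion
The empty set is not sufficient: P1 (BrandLoyalty <- Seasonality -> Conversion) has no collider blocking it and no conditioned non-collider, so it is open.
Try {PriceTier, Seasonality}:
  P1: blocked at fork node Seasonality ∈ conditioning set.
  P2: blocked at fork node PriceTier ∈ conditioning set.
{PriceTier, Seasonality} contains no descendant of BrandLoyalty and blocks every backdoor path.
Every element of {PriceTier, Seasonality} is needed (dropping PriceTier leaves P2 open; dropping Seasonality leaves P1 open), so no proper subset is valid.
Among all size-2 subsets of the eligible variables, only {PriceTier, Seasonality} blocks every backdoor path, so it is the unique smallest valid adjustment set.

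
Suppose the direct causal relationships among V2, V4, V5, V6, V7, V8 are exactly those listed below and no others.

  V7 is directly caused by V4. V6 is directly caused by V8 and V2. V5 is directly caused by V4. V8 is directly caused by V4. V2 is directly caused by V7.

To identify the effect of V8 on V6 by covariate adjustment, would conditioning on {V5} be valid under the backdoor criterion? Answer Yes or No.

Backdoor paths from V8 to V6 (paths whose first edge points into V8):
  P1: V8 <- V4 -> V7 -> V2 -> V6
Condition 1 (no descendant of V8 in the set): holds — descendants of V8 are {V6}; none are in {V5}.
Condition 2 (every backdoor path blocked by {V5}):
  P1: open — no interior node is in the conditioning set.
{V5} does not satisfy the backdoor criterion.

No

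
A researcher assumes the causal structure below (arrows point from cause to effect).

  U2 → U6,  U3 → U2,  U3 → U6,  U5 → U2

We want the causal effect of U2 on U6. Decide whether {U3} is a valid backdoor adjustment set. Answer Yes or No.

Backdoor paths from U2 to U6 (paths whose first edge points into U2):
  P1: U2 <- U3 -> U6
Condition 1 (no descendant of U2 in the set): holds — descendants of U2 are {U6}; none are in {U3}.
Condition 2 (every backdoor path blocked by {U3}):
  P1: blocked at fork node U3 ∈ conditioning set.
{U3} satisfies the backdoor criterion.

Yes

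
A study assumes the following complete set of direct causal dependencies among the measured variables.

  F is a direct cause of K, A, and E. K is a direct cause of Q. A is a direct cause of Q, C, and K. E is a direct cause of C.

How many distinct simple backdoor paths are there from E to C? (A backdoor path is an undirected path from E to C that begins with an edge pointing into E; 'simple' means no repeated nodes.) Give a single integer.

3

A backdoor path from E to C is any simple undirected path whose first edge points into E (i.e. leaves E via a parent).
Parents of E: {F}.
Enumerating:
  P1: E <- F -> A -> C
  P2: E <- F -> K <- A -> C
  P3: E <- F -> K -> Q <- A -> C
That exhausts the simple backdoor paths. Count: 3.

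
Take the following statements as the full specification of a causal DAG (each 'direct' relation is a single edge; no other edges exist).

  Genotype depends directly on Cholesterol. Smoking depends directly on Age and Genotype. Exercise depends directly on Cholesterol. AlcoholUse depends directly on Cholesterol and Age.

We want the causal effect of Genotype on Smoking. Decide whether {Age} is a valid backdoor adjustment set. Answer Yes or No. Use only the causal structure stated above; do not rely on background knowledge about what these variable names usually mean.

Yes

Backdoor paths from Genotype to Smoking (paths whose first edge points into Genotype):
  P1: Genotype <- Cholesterol -> AlcoholUse <- Age -> Smoking
Condition 1 (no descendant of Genotype in the set): holds — descendants of Genotype are {Smoking}; none are in {Age}.
Condition 2 (every backdoor path blocked by {Age}):
  P1: blocked at collider AlcoholUse (neither it nor any descendant is in the conditioning set).
{Age} satisfies the backdoor criterion.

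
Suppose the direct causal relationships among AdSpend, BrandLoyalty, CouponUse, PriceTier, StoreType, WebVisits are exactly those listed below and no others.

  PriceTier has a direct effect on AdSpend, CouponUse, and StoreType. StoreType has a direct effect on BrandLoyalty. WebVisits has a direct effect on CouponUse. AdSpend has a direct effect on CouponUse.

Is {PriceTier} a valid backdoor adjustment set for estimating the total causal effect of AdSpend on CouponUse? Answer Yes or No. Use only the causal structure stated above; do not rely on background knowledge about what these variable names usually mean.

Yes

Backdoor paths from AdSpend to CouponUse (paths whose first edge points into AdSpend):
  P1: AdSpend <- PriceTier -> CouponUse
Condition 1 (no descendant of AdSpend in the set): holds — descendants of AdSpend are {CouponUse}; none are in {PriceTier}.
Condition 2 (every backdoor path blocked by {PriceTier}):
  P1: blocked at fork node PriceTier ∈ conditioning set.
{PriceTier} satisfies the backdoor criterion.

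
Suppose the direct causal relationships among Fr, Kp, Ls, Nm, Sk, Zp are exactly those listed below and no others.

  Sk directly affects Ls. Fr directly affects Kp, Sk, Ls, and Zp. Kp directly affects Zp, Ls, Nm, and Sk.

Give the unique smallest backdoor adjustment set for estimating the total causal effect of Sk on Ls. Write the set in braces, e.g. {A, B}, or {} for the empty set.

Variables eligible for adjustment (non-descendants of Sk, excluding Sk and Ls): {Fr, Kp, Nm, Zp}.
Backdoor paths from Sk to Ls:
  P1: Sk <- Fr -> Kp -> Ls
  P2: Sk <- Fr -> Ls
  P3: Sk <- Fr -> Zp <- Kp -> Ls
  P4: Sk <- Kp <- Fr -> Ls
  P5: Sk <- Kp -> Ls
  P6: Sk <- Kp -> Zp <- Fr -> Ls
The empty set is not sufficient: P1 (Sk <- Fr -> Kp -> Ls) has no collider blocking it and no conditioned non-collider, so it is open.
Try {Fr, Kp}:
  P1: blocked at fork node Fr ∈ conditioning set.
  P2: blocked at fork node Fr ∈ conditioning set.
  P3: blocked at fork node Fr ∈ conditioning set.
  P4: blocked at chain node Kp ∈ conditioning set.
  P5: blocked at fork node Kp ∈ conditioning set.
  P6: blocked at fork node Kp ∈ conditioning set.
{Fr, Kp} contains no descendant of Sk and blocks every backdoor path.
Every element of {Fr, Kp} is needed (dropping Fr leaves P2 open; dropping Kp leaves P5 open), so no proper subset is valid.
Among all size-2 subsets of the eligible variables, only {Fr, Kp} blocks every backdoor path, so it is the unique smallest valid adjustment set.

{Fr, Kp}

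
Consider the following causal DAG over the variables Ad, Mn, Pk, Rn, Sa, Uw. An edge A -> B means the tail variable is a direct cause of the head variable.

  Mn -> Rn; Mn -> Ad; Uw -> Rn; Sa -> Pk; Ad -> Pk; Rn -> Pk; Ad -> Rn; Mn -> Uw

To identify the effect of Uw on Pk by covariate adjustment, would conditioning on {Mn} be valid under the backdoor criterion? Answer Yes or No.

Backdoor paths from Uw to Pk (paths whose first edge points into Uw):
  P1: Uw <- Mn -> Ad -> Rn -> Pk
  P2: Uw <- Mn -> Ad -> Pk
  P3: Uw <- Mn -> Rn <- Ad -> Pk
  P4: Uw <- Mn -> Rn -> Pk
Condition 1 (no descendant of Uw in the set): holds — descendants of Uw are {Pk, Rn}; none are in {Mn}.
Condition 2 (every backdoor path blocked by {Mn}):
  P1: blocked at fork node Mn ∈ conditioning set.
  P2: blocked at fork node Mn ∈ conditioning set.
  P3: blocked at fork node Mn ∈ conditioning set.
  P4: blocked at fork node Mn ∈ conditioning set.
{Mn} satisfies the backdoor criterion.

Yes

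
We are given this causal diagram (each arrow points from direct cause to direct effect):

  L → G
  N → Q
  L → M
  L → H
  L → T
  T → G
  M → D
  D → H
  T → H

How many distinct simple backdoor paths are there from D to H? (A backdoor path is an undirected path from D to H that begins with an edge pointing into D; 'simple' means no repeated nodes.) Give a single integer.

A backdoor path from D to H is any simple undirected path whose first edge points into D (i.e. leaves D via a parent).
Parents of D: {M}.
Enumerating:
  P1: D <- M <- L -> T -> H
  P2: D <- M <- L -> G <- T -> H
  P3: D <- M <- L -> H
That exhausts the simple backdoor paths. Count: 3.

3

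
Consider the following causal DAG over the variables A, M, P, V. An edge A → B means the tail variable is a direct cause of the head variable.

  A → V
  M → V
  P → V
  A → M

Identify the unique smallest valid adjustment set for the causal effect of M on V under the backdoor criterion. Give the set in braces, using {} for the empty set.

Variables eligible for adjustment (non-descendants of M, excluding M and V): {A, P}.
Backdoor paths from M to V:
  P1: M <- A -> V
The empty set is not sufficient: P1 (M <- A -> V) has no collider blocking it and no conditioned non-collider, so it is open.
Try {A}:
  P1: blocked at fork node A ∈ conditioning set.
{A} contains no descendant of M and blocks every backdoor path.
No other singleton works — e.g. {P} leaves P1 open — so {A} is the unique smallest valid adjustment set.

{A}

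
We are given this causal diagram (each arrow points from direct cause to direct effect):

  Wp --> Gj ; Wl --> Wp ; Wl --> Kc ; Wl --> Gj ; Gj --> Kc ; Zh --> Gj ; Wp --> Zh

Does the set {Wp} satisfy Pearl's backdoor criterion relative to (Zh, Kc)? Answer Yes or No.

Backdoor paths from Zh to Kc (paths whose first edge points into Zh):
  P1: Zh <- Wp <- Wl -> Gj -> Kc
  P2: Zh <- Wp <- Wl -> Kc
  P3: Zh <- Wp -> Gj <- Wl -> Kc
  P4: Zh <- Wp -> Gj -> Kc
Condition 1 (no descendant of Zh in the set): holds — descendants of Zh are {Gj, Kc}; none are in {Wp}.
Condition 2 (every backdoor path blocked by {Wp}):
  P1: blocked at chain node Wp ∈ conditioning set.
  P2: blocked at chain node Wp ∈ conditioning set.
  P3: blocked at fork node Wp ∈ conditioning set.
  P4: blocked at fork node Wp ∈ conditioning set.
{Wp} satisfies the backdoor criterion.

Yes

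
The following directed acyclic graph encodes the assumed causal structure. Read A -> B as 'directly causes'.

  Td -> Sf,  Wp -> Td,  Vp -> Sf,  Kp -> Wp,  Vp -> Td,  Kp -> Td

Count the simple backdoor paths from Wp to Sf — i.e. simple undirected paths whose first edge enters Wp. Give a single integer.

2

A backdoor path from Wp to Sf is any simple undirected path whose first edge points into Wp (i.e. leaves Wp via a parent).
Parents of Wp: {Kp}.
Enumerating:
  P1: Wp <- Kp -> Td <- Vp -> Sf
  P2: Wp <- Kp -> Td -> Sf
That exhausts the simple backdoor paths. Count: 2.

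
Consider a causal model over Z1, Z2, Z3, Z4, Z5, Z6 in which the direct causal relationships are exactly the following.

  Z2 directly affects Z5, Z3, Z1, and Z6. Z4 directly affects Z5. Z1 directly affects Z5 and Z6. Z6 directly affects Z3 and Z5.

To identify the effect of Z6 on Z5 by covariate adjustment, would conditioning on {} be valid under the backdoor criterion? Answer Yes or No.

Backdoor paths from Z6 to Z5 (paths whose first edge points into Z6):
  P1: Z6 <- Z2 -> Z1 -> Z5
  P2: Z6 <- Z2 -> Z5
  P3: Z6 <- Z1 <- Z2 -> Z5
  P4: Z6 <- Z1 -> Z5
Condition 1 (no descendant of Z6 in the set): holds — descendants of Z6 are {Z3, Z5}; none are in {}.
Condition 2 (every backdoor path blocked by {}):
  P1: open — no interior node is in the conditioning set.
  P2: open — no interior node is in the conditioning set.
  P3: open — no interior node is in the conditioning set.
  P4: open — no interior node is in the conditioning set.
{} does not satisfy the backdoor criterion.

No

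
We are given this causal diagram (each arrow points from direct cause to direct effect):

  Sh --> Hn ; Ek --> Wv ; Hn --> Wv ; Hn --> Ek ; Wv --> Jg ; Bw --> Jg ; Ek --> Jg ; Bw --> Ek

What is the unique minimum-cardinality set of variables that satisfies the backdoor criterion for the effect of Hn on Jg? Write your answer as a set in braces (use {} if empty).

{}

Variables eligible for adjustment (non-descendants of Hn, excluding Hn and Jg): {Bw, Sh}.
Backdoor paths from Hn to Jg:
  (none)
With no backdoor paths the empty set already satisfies the criterion, and it is trivially minimal.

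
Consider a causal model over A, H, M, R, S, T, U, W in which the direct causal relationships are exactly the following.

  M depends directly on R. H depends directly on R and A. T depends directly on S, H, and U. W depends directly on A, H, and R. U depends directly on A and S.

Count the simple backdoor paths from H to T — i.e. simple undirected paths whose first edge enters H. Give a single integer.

A backdoor path from H to T is any simple undirected path whose first edge points into H (i.e. leaves H via a parent).
Parents of H: {A, R}.
Enumerating:
  P1: H <- R -> W <- A -> U <- S -> T
  P2: H <- R -> W <- A -> U -> T
  P3: H <- A -> U <- S -> T
  P4: H <- A -> U -> T
That exhausts the simple backdoor paths. Count: 4.

4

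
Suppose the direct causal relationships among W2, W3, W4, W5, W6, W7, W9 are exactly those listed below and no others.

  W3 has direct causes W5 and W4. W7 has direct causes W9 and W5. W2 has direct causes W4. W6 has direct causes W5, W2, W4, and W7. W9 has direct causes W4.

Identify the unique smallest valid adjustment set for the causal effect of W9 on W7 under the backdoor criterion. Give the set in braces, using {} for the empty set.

{}

Variables eligible for adjustment (non-descendants of W9, excluding W9 and W7): {W2, W3, W4, W5}.
Backdoor paths from W9 to W7:
  P1: W9 <- W4 -> W3 <- W5 -> W7
  P2: W9 <- W4 -> W3 <- W5 -> W6 <- W7
  P3: W9 <- W4 -> W2 -> W6 <- W5 -> W7
  P4: W9 <- W4 -> W2 -> W6 <- W7
  P5: W9 <- W4 -> W6 <- W5 -> W7
  P6: W9 <- W4 -> W6 <- W7
Each backdoor path contains an unconditioned collider, so every path is already blocked with the empty conditioning set:
  P1: blocked at collider W3 (neither it nor any descendant is in the conditioning set).
  P2: blocked at collider W3 (neither it nor any descendant is in the conditioning set).
  P3: blocked at collider W6 (neither it nor any descendant is in the conditioning set).
  P4: blocked at collider W6 (neither it nor any descendant is in the conditioning set).
  P5: blocked at collider W6 (neither it nor any descendant is in the conditioning set).
  P6: blocked at collider W6 (neither it nor any descendant is in the conditioning set).
The empty set is therefore the unique smallest valid set.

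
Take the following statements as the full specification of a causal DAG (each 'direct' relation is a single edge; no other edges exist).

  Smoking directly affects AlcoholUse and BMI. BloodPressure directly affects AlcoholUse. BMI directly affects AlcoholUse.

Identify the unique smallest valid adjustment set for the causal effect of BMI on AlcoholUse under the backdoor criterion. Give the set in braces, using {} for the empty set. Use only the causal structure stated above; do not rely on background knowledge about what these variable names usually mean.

Variables eligible for adjustment (non-descendants of BMI, excluding BMI and AlcoholUse): {BloodPressure, Smoking}.
Backdoor paths from BMI to AlcoholUse:
  P1: BMI <- Smoking -> AlcoholUse
The empty set is not sufficient: P1 (BMI <- Smoking -> AlcoholUse) has no collider blocking it and no conditioned non-collider, so it is open.
Try {Smoking}:
  P1: blocked at fork node Smoking ∈ conditioning set.
{Smoking} contains no descendant of BMI and blocks every backdoor path.
No other singleton works — e.g. {BloodPressure} leaves P1 open — so {Smoking} is the unique smallest valid adjustment set.

{Smoking}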